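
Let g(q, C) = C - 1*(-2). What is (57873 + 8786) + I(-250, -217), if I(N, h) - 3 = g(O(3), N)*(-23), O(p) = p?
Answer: 72366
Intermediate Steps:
g(q, C) = 2 + C (g(q, C) = C + 2 = 2 + C)
I(N, h) = -43 - 23*N (I(N, h) = 3 + (2 + N)*(-23) = 3 + (-46 - 23*N) = -43 - 23*N)
(57873 + 8786) + I(-250, -217) = (57873 + 8786) + (-43 - 23*(-250)) = 66659 + (-43 + 5750) = 66659 + 5707 = 72366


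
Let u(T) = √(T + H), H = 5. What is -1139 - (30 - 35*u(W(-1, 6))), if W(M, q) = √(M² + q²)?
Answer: -1169 + 35*√(5 + √37) ≈ -1052.5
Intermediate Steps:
u(T) = √(5 + T) (u(T) = √(T + 5) = √(5 + T))
-1139 - (30 - 35*u(W(-1, 6))) = -1139 - (30 - 35*√(5 + √((-1)² + 6²))) = -1139 - (30 - 35*√(5 + √(1 + 36))) = -1139 - (30 - 35*√(5 + √37)) = -1139 + (-30 + 35*√(5 + √37)) = -1169 + 35*√(5 + √37)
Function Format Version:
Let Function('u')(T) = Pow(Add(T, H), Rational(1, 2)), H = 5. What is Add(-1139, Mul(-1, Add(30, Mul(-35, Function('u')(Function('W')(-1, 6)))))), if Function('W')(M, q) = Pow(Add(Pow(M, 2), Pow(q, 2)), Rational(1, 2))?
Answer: Add(-1169, Mul(35, Pow(Add(5, Pow(37, Rational(1, 2))), Rational(1, 2)))) ≈ -1052.5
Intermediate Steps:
Function('u')(T) = Pow(Add(5, T), Rational(1, 2)) (Function('u')(T) = Pow(Add(T, 5), Rational(1, 2)) = Pow(Add(5, T), Rational(1, 2)))
Add(-1139, Mul(-1, Add(30, Mul(-35, Function('u')(Function('W')(-1, 6)))))) = Add(-1139, Mul(-1, Add(30, Mul(-35, Pow(Add(5, Pow(Add(Pow(-1, 2), Pow(6, 2)), Rational(1, 2))), Rational(1, 2)))))) = Add(-1139, Mul(-1, Add(30, Mul(-35, Pow(Add(5, Pow(Add(1, 36), Rational(1, 2))), Rational(1, 2)))))) = Add(-1139, Mul(-1, Add(30, Mul(-35, Pow(Add(5, Pow(37, Rational(1, 2))), Rational(1, 2)))))) = Add(-1139, Add(-30, Mul(35, Pow(Add(5, Pow(37, Rational(1, 2))), Rational(1, 2))))) = Add(-1169, Mul(35, Pow(Add(5, Pow(37, Rational(1, 2))), Rational(1, 2))))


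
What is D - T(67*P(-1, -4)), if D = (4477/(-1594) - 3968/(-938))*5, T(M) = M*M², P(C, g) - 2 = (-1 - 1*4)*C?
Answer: -77122244070559/747586 ≈ -1.0316e+8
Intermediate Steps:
P(C, g) = 2 - 5*C (P(C, g) = 2 + (-1 - 1*4)*C = 2 + (-1 - 4)*C = 2 - 5*C)
T(M) = M³
D = 5313915/747586 (D = (4477*(-1/1594) - 3968*(-1/938))*5 = (-4477/1594 + 1984/469)*5 = (1062783/747586)*5 = 5313915/747586 ≈ 7.1081)
D - T(67*P(-1, -4)) = 5313915/747586 - (67*(2 - 5*(-1)))³ = 5313915/747586 - (67*(2 + 5))³ = 5313915/747586 - (67*7)³ = 5313915/747586 - 1*469³ = 5313915/747586 - 1*103161709 = 5313915/747586 - 103161709 = -77122244070559/747586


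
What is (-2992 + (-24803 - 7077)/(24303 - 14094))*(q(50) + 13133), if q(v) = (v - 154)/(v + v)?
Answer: -3346155603064/85075 ≈ -3.9332e+7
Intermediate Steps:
q(v) = (-154 + v)/(2*v) (q(v) = (-154 + v)/((2*v)) = (-154 + v)*(1/(2*v)) = (-154 + v)/(2*v))
(-2992 + (-24803 - 7077)/(24303 - 14094))*(q(50) + 13133) = (-2992 + (-24803 - 7077)/(24303 - 14094))*((½)*(-154 + 50)/50 + 13133) = (-2992 - 31880/10209)*((½)*(1/50)*(-104) + 13133) = (-2992 - 31880*1/10209)*(-26/25 + 13133) = (-2992 - 31880/10209)*(328299/25) = -30577208/10209*328299/25 = -3346155603064/85075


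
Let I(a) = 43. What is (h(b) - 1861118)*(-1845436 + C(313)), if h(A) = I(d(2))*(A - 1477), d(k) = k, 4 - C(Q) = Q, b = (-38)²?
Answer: 3437768355065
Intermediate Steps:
b = 1444
C(Q) = 4 - Q
h(A) = -63511 + 43*A (h(A) = 43*(A - 1477) = 43*(-1477 + A) = -63511 + 43*A)
(h(b) - 1861118)*(-1845436 + C(313)) = ((-63511 + 43*1444) - 1861118)*(-1845436 + (4 - 1*313)) = ((-63511 + 62092) - 1861118)*(-1845436 + (4 - 313)) = (-1419 - 1861118)*(-1845436 - 309) = -1862537*(-1845745) = 3437768355065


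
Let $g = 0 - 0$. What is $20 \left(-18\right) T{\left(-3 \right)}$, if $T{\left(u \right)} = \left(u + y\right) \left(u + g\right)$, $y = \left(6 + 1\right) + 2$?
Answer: $6480$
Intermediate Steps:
$g = 0$ ($g = 0 + 0 = 0$)
$y = 9$ ($y = 7 + 2 = 9$)
$T{\left(u \right)} = u \left(9 + u\right)$ ($T{\left(u \right)} = \left(u + 9\right) \left(u + 0\right) = \left(9 + u\right) u = u \left(9 + u\right)$)
$20 \left(-18\right) T{\left(-3 \right)} = 20 \left(-18\right) \left(- 3 \left(9 - 3\right)\right) = - 360 \left(\left(-3\right) 6\right) = \left(-360\right) \left(-18\right) = 6480$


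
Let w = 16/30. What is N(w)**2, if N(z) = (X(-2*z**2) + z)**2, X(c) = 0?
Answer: 4096/50625 ≈ 0.080909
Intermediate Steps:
w = 8/15 (w = 16*(1/30) = 8/15 ≈ 0.53333)
N(z) = z**2 (N(z) = (0 + z)**2 = z**2)
N(w)**2 = ((8/15)**2)**2 = (64/225)**2 = 4096/50625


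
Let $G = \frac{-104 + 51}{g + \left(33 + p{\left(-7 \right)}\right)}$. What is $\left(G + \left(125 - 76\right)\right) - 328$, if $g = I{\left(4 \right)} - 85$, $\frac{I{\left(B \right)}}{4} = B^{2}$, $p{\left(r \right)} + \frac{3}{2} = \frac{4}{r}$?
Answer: $- \frac{39523}{139} \approx -284.34$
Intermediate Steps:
$p{\left(r \right)} = - \frac{3}{2} + \frac{4}{r}$
$I{\left(B \right)} = 4 B^{2}$
$g = -21$ ($g = 4 \cdot 4^{2} - 85 = 4 \cdot 16 - 85 = 64 - 85 = -21$)
$G = - \frac{742}{139}$ ($G = \frac{-104 + 51}{-21 + \left(33 - \left(\frac{3}{2} - \frac{4}{-7}\right)\right)} = - \frac{53}{-21 + \left(33 + \left(- \frac{3}{2} + 4 \left(- \frac{1}{7}\right)\right)\right)} = - \frac{53}{-21 + \left(33 - \frac{29}{14}\right)} = - \frac{53}{-21 + \frac{433}{14}} = - \frac{53}{\frac{139}{14}} = \left(-53\right) \frac{14}{139} = - \frac{742}{139} \approx -5.3381$)
$\left(G + \left(125 - 76\right)\right) - 328 = \left(- \frac{742}{139} + \left(125 - 76\right)\right) - 328 = \left(- \frac{742}{139} + 49\right) - 328 = \frac{6069}{139} - 328 = - \frac{39523}{139}$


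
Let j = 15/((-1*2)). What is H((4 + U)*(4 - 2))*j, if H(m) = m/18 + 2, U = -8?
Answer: -35/3 ≈ -11.667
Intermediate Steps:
j = -15/2 (j = 15/(-2) = 15*(-½) = -15/2 ≈ -7.5000)
H(m) = 2 + m/18 (H(m) = m/18 + 2 = 2 + m/18)
H((4 + U)*(4 - 2))*j = (2 + ((4 - 8)*(4 - 2))/18)*(-15/2) = (2 + (-4*2)/18)*(-15/2) = (2 + (1/18)*(-8))*(-15/2) = (2 - 4/9)*(-15/2) = (14/9)*(-15/2) = -35/3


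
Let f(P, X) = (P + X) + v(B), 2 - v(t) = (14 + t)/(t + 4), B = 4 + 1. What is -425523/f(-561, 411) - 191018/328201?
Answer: 179522228827/63342793 ≈ 2834.1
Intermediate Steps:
B = 5
v(t) = 2 - (14 + t)/(4 + t) (v(t) = 2 - (14 + t)/(t + 4) = 2 - (14 + t)/(4 + t))
f(P, X) = -⅑ + P + X (f(P, X) = (P + X) + (-6 + 5)/(4 + 5) = (P + X) - 1/9 = (P + X) + (⅑)*(-1) = (P + X) - ⅑ = -⅑ + P + X)
-425523/f(-561, 411) - 191018/328201 = -425523/(-⅑ - 561 + 411) - 191018/328201 = -425523/(-1351/9) - 191018*1/328201 = -425523*(-9/1351) - 191018/328201 = 547101/193 - 191018/328201 = 179522228827/63342793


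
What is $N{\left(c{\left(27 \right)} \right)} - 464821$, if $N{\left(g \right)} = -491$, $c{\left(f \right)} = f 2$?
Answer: $-465312$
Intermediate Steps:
$c{\left(f \right)} = 2 f$
$N{\left(c{\left(27 \right)} \right)} - 464821 = -491 - 464821 = -465312$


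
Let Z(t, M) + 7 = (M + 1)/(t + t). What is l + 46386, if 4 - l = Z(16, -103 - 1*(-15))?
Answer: 1484791/32 ≈ 46400.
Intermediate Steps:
Z(t, M) = -7 + (1 + M)/(2*t) (Z(t, M) = -7 + (M + 1)/(t + t) = -7 + (1 + M)/((2*t)) = -7 + (1 + M)*(1/(2*t)) = -7 + (1 + M)/(2*t))
l = 439/32 (l = 4 - (1 + (-103 - 1*(-15)) - 14*16)/(2*16) = 4 - (1 + (-103 + 15) - 224)/(2*16) = 4 - (1 - 88 - 224)/(2*16) = 4 - (-311)/(2*16) = 4 - 1*(-311/32) = 4 + 311/32 = 439/32 ≈ 13.719)
l + 46386 = 439/32 + 46386 = 1484791/32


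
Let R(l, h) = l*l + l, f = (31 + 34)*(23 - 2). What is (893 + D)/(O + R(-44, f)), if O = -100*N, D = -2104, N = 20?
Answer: 1211/108 ≈ 11.213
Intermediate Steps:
O = -2000 (O = -100*20 = -2000)
f = 1365 (f = 65*21 = 1365)
R(l, h) = l + l² (R(l, h) = l² + l = l + l²)
(893 + D)/(O + R(-44, f)) = (893 - 2104)/(-2000 - 44*(1 - 44)) = -1211/(-2000 - 44*(-43)) = -1211/(-2000 + 1892) = -1211/(-108) = -1211*(-1/108) = 1211/108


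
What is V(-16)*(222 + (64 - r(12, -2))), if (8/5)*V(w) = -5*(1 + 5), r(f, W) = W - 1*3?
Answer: -21825/4 ≈ -5456.3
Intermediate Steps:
r(f, W) = -3 + W (r(f, W) = W - 3 = -3 + W)
V(w) = -75/4 (V(w) = 5*(-5*(1 + 5))/8 = 5*(-5*6)/8 = (5/8)*(-30) = -75/4)
V(-16)*(222 + (64 - r(12, -2))) = -75*(222 + (64 - (-3 - 2)))/4 = -75*(222 + (64 - 1*(-5)))/4 = -75*(222 + (64 + 5))/4 = -75*(222 + 69)/4 = -75/4*291 = -21825/4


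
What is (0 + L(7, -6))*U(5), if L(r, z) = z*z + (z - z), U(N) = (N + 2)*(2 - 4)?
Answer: -504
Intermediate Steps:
U(N) = -4 - 2*N (U(N) = (2 + N)*(-2) = -4 - 2*N)
L(r, z) = z² (L(r, z) = z² + 0 = z²)
(0 + L(7, -6))*U(5) = (0 + (-6)²)*(-4 - 2*5) = (0 + 36)*(-4 - 10) = 36*(-14) = -504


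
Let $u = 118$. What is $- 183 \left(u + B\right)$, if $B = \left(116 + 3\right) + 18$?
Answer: $-46665$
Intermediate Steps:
$B = 137$ ($B = 119 + 18 = 137$)
$- 183 \left(u + B\right) = - 183 \left(118 + 137\right) = \left(-183\right) 255 = -46665$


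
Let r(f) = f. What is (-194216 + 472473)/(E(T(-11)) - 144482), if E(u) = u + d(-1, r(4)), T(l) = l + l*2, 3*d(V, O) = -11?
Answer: -834771/433556 ≈ -1.9254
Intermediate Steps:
d(V, O) = -11/3 (d(V, O) = (⅓)*(-11) = -11/3)
T(l) = 3*l (T(l) = l + 2*l = 3*l)
E(u) = -11/3 + u (E(u) = u - 11/3 = -11/3 + u)
(-194216 + 472473)/(E(T(-11)) - 144482) = (-194216 + 472473)/((-11/3 + 3*(-11)) - 144482) = 278257/((-11/3 - 33) - 144482) = 278257/(-110/3 - 144482) = 278257/(-433556/3) = 278257*(-3/433556) = -834771/433556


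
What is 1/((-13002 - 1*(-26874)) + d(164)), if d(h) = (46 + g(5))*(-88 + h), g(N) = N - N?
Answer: 1/17368 ≈ 5.7577e-5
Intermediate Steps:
g(N) = 0
d(h) = -4048 + 46*h (d(h) = (46 + 0)*(-88 + h) = 46*(-88 + h) = -4048 + 46*h)
1/((-13002 - 1*(-26874)) + d(164)) = 1/((-13002 - 1*(-26874)) + (-4048 + 46*164)) = 1/((-13002 + 26874) + (-4048 + 7544)) = 1/(13872 + 3496) = 1/17368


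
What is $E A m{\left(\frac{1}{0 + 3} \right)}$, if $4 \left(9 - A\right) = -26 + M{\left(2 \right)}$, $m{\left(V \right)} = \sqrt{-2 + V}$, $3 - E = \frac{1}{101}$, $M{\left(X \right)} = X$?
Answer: $\frac{1510 i \sqrt{15}}{101} \approx 57.903 i$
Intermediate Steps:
$E = \frac{302}{101}$ ($E = 3 - \frac{1}{101} = \frac{302}{101} \approx 2.9901$)
$A = 15$ ($A = 9 - \frac{-26 + 2}{4} = 9 - -6 = 9 + 6 = 15$)
$E A m{\left(\frac{1}{0 + 3} \right)} = \frac{302}{101} \cdot 15 \sqrt{-2 + \frac{1}{0 + 3}} = \frac{4530 \sqrt{-2 + \frac{1}{3}}}{101} = \frac{4530 \sqrt{- \frac{5}{3}}}{101} = \frac{4530 \frac{i \sqrt{15}}{3}}{101} = \frac{1510 i \sqrt{15}}{101}$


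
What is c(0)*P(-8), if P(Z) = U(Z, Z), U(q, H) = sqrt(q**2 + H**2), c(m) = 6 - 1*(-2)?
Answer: 64*sqrt(2) ≈ 90.510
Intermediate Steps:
c(m) = 8 (c(m) = 6 + 2 = 8)
U(q, H) = sqrt(H**2 + q**2)
P(Z) = sqrt(2)*sqrt(Z**2) (P(Z) = sqrt(Z**2 + Z**2) = sqrt(2*Z**2) = sqrt(2)*sqrt(Z**2))
c(0)*P(-8) = 8*(sqrt(2)*sqrt((-8)**2)) = 8*(sqrt(2)*sqrt(64)) = 8*(sqrt(2)*8) = 8*(8*sqrt(2)) = 64*sqrt(2)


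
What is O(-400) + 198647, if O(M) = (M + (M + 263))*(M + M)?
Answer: 628247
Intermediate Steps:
O(M) = 2*M*(263 + 2*M) (O(M) = (M + (263 + M))*(2*M) = (263 + 2*M)*(2*M) = 2*M*(263 + 2*M))
O(-400) + 198647 = 2*(-400)*(263 + 2*(-400)) + 198647 = 2*(-400)*(263 - 800) + 198647 = 2*(-400)*(-537) + 198647 = 429600 + 198647 = 628247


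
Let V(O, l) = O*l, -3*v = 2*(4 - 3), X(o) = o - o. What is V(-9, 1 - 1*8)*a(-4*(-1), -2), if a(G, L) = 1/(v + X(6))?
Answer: -189/2 ≈ -94.500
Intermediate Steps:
X(o) = 0
v = -2/3 (v = -2*(4 - 3)/3 = -2/3 ≈ -0.66667)
a(G, L) = -3/2 (a(G, L) = 1/(-2/3 + 0) = 1/(-2/3) = -3/2)
V(-9, 1 - 1*8)*a(-4*(-1), -2) = -9*(1 - 1*8)*(-3/2) = -9*(1 - 8)*(-3/2) = -9*(-7)*(-3/2) = 63*(-3/2) = -189/2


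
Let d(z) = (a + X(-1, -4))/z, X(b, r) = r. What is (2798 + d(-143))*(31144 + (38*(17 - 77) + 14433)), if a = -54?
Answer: 17326247084/143 ≈ 1.2116e+8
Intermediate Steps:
d(z) = -58/z (d(z) = (-54 - 4)/z = -58/z)
(2798 + d(-143))*(31144 + (38*(17 - 77) + 14433)) = (2798 - 58/(-143))*(31144 + (38*(17 - 77) + 14433)) = (2798 - 58*(-1/143))*(31144 + (38*(-60) + 14433)) = (2798 + 58/143)*(31144 + (-2280 + 14433)) = 400172*(31144 + 12153)/143 = (400172/143)*43297 = 17326247084/143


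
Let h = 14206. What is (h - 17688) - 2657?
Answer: -6139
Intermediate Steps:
(h - 17688) - 2657 = (14206 - 17688) - 2657 = -3482 - 2657 = -6139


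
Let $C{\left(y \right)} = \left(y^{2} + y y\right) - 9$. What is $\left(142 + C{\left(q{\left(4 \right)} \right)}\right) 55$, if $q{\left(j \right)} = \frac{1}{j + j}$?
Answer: $\frac{234135}{32} \approx 7316.7$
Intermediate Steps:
$q{\left(j \right)} = \frac{1}{2 j}$
$C{\left(y \right)} = -9 + 2 y^{2}$ ($C{\left(y \right)} = \left(y^{2} + y^{2}\right) - 9 = 2 y^{2} - 9 = -9 + 2 y^{2}$)
$\left(142 + C{\left(q{\left(4 \right)} \right)}\right) 55 = \left(142 - \left(9 - 2 \left(\frac{1}{2 \cdot 4}\right)^{2}\right)\right) 55 = \left(142 - \left(9 - 2 \left(\frac{1}{2} \cdot \frac{1}{4}\right)^{2}\right)\right) 55 = \left(142 - \left(9 - \frac{2}{64}\right)\right) 55 = \left(142 + \left(-9 + 2 \cdot \frac{1}{64}\right)\right) 55 = \left(142 + \left(-9 + \frac{1}{32}\right)\right) 55 = \left(142 - \frac{287}{32}\right) 55 = \frac{4257}{32} \cdot 55 = \frac{234135}{32}$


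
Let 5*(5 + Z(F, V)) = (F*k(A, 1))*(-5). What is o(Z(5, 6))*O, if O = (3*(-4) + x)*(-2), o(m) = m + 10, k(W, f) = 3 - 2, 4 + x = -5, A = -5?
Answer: 0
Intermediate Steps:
x = -9 (x = -4 - 5 = -9)
k(W, f) = 1
Z(F, V) = -5 - F (Z(F, V) = -5 + ((F*1)*(-5))/5 = -5 + (F*(-5))/5 = -5 + (-5*F)/5 = -5 - F)
o(m) = 10 + m
O = 42 (O = (3*(-4) - 9)*(-2) = (-12 - 9)*(-2) = -21*(-2) = 42)
o(Z(5, 6))*O = (10 + (-5 - 1*5))*42 = (10 + (-5 - 5))*42 = (10 - 10)*42 = 0*42 = 0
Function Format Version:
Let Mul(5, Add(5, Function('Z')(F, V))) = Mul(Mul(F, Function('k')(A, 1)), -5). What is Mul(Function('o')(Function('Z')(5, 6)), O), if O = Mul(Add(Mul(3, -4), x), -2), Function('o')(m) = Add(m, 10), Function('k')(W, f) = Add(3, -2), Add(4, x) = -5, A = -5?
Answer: 0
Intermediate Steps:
x = -9 (x = Add(-4, -5) = -9)
Function('k')(W, f) = 1
Function('Z')(F, V) = Add(-5, Mul(-1, F)) (Function('Z')(F, V) = Add(-5, Mul(Rational(1, 5), Mul(Mul(F, 1), -5))) = Add(-5, Mul(Rational(1, 5), Mul(F, -5))) = Add(-5, Mul(Rational(1, 5), Mul(-5, F))) = Add(-5, Mul(-1, F)))
Function('o')(m) = Add(10, m)
O = 42 (O = Mul(Add(Mul(3, -4), -9), -2) = Mul(Add(-12, -9), -2) = Mul(-21, -2) = 42)
Mul(Function('o')(Function('Z')(5, 6)), O) = Mul(Add(10, Add(-5, Mul(-1, 5))), 42) = Mul(Add(10, Add(-5, -5)), 42) = Mul(Add(10, -10), 42) = Mul(0, 42) = 0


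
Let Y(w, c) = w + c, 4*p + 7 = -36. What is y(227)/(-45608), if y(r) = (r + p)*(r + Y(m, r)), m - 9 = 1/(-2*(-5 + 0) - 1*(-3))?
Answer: -1301825/592904 ≈ -2.1957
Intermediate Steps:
p = -43/4 (p = -7/4 + (¼)*(-36) = -7/4 - 9 = -43/4 ≈ -10.750)
m = 118/13 (m = 9 + 1/(-2*(-5 + 0) - 1*(-3)) = 9 + 1/(-2*(-5) + 3) = 9 + 1/(10 + 3) = 9 + 1/13 = 118/13 ≈ 9.0769)
Y(w, c) = c + w
y(r) = (-43/4 + r)*(118/13 + 2*r) (y(r) = (r - 43/4)*(r + (r + 118/13)) = (-43/4 + r)*(r + (118/13 + r)) = (-43/4 + r)*(118/13 + 2*r))
y(227)/(-45608) = (-2537/26 + 2*227² - 323/26*227)/(-45608) = (-2537/26 + 2*51529 - 73321/26)*(-1/45608) = (-2537/26 + 103058 - 73321/26)*(-1/45608) = (1301825/13)*(-1/45608) = -1301825/592904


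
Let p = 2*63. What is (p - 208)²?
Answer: 6724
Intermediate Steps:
p = 126
(p - 208)² = (126 - 208)² = (-82)² = 6724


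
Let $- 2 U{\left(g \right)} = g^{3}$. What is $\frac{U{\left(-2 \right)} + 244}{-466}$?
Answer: $- \frac{124}{233} \approx -0.53219$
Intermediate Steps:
$U{\left(g \right)} = - \frac{g^{3}}{2}$
$\frac{U{\left(-2 \right)} + 244}{-466} = \frac{- \frac{\left(-2\right)^{3}}{2} + 244}{-466} = - \frac{\left(- \frac{1}{2}\right) \left(-8\right) + 244}{466} = - \frac{4 + 244}{466} = \left(- \frac{1}{466}\right) 248 = - \frac{124}{233}$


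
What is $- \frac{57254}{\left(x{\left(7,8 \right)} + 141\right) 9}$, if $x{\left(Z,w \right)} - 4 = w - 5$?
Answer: $- \frac{28627}{666} \approx -42.983$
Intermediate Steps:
$x{\left(Z,w \right)} = -1 + w$ ($x{\left(Z,w \right)} = 4 + \left(w - 5\right) = 4 + \left(-5 + w\right) = -1 + w$)
$- \frac{57254}{\left(x{\left(7,8 \right)} + 141\right) 9} = - \frac{57254}{\left(\left(-1 + 8\right) + 141\right) 9} = - \frac{57254}{\left(7 + 141\right) 9} = - \frac{57254}{148 \cdot 9} = - \frac{57254}{1332} = \left(-57254\right) \frac{1}{1332} = - \frac{28627}{666}$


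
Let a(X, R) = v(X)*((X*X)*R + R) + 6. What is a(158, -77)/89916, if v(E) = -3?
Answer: 1922307/29972 ≈ 64.137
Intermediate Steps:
a(X, R) = 6 - 3*R - 3*R*X**2 (a(X, R) = -3*((X*X)*R + R) + 6 = -3*(X**2*R + R) + 6 = -3*(R*X**2 + R) + 6 = -3*(R + R*X**2) + 6 = (-3*R - 3*R*X**2) + 6 = 6 - 3*R - 3*R*X**2)
a(158, -77)/89916 = (6 - 3*(-77) - 3*(-77)*158**2)/89916 = (6 + 231 - 3*(-77)*24964)*(1/89916) = (6 + 231 + 5766684)*(1/89916) = 5766921*(1/89916) = 1922307/29972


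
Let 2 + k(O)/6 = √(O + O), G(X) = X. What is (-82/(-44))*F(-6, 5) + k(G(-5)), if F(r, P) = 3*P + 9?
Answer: 360/11 + 6*I*√10 ≈ 32.727 + 18.974*I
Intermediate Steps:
k(O) = -12 + 6*√2*√O (k(O) = -12 + 6*√(O + O) = -12 + 6*√(2*O) = -12 + 6*(√2*√O) = -12 + 6*√2*√O)
F(r, P) = 9 + 3*P
(-82/(-44))*F(-6, 5) + k(G(-5)) = (-82/(-44))*(9 + 3*5) + (-12 + 6*√2*√(-5)) = (-82*(-1/44))*(9 + 15) + (-12 + 6*√2*(I*√5)) = (41/22)*24 + (-12 + 6*I*√10) = 492/11 + (-12 + 6*I*√10) = 360/11 + 6*I*√10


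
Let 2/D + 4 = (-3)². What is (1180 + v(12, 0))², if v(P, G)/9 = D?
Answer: 35022724/25 ≈ 1.4009e+6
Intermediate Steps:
D = ⅖ (D = 2/(-4 + (-3)²) = 2/(-4 + 9) = 2/5 = 2*(⅕) = ⅖ ≈ 0.40000)
v(P, G) = 18/5 (v(P, G) = 9*(⅖) = 18/5)
(1180 + v(12, 0))² = (1180 + 18/5)² = (5918/5)² = 35022724/25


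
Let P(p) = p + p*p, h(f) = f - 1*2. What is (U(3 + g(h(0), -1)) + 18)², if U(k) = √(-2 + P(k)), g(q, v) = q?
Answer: 324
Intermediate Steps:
h(f) = -2 + f (h(f) = f - 2 = -2 + f)
P(p) = p + p²
U(k) = √(-2 + k*(1 + k))
(U(3 + g(h(0), -1)) + 18)² = (√(-2 + (3 + (-2 + 0))*(1 + (3 + (-2 + 0)))) + 18)² = (√(-2 + (3 - 2)*(1 + (3 - 2))) + 18)² = (√(-2 + 1*(1 + 1)) + 18)² = (√(-2 + 1*2) + 18)² = (√(-2 + 2) + 18)² = (√0 + 18)² = (0 + 18)² = 18² = 324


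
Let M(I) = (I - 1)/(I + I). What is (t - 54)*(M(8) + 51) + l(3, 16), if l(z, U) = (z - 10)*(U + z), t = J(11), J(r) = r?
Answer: -37517/16 ≈ -2344.8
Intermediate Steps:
M(I) = (-1 + I)/(2*I) (M(I) = (-1 + I)/((2*I)) = (-1 + I)*(1/(2*I)) = (-1 + I)/(2*I))
t = 11
l(z, U) = (-10 + z)*(U + z)
(t - 54)*(M(8) + 51) + l(3, 16) = (11 - 54)*((1/2)*(-1 + 8)/8 + 51) + (3**2 - 10*16 - 10*3 + 16*3) = -43*((1/2)*(1/8)*7 + 51) + (9 - 160 - 30 + 48) = -43*(7/16 + 51) - 133 = -43*823/16 - 133 = -35389/16 - 133 = -37517/16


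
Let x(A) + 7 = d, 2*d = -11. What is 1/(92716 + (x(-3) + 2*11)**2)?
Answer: 4/371225 ≈ 1.0775e-5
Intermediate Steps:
d = -11/2 (d = (1/2)*(-11) = -11/2 ≈ -5.5000)
x(A) = -25/2 (x(A) = -7 - 11/2 = -25/2)
1/(92716 + (x(-3) + 2*11)**2) = 1/(92716 + (-25/2 + 2*11)**2) = 1/(92716 + (-25/2 + 22)**2) = 1/(92716 + (19/2)**2) = 1/(92716 + 361/4) = 1/(371225/4) = 4/371225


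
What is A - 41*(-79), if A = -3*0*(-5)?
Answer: 3239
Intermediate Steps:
A = 0 (A = 0*(-5) = 0)
A - 41*(-79) = 0 - 41*(-79) = 0 + 3239 = 3239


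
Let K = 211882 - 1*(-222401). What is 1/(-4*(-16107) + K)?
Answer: 1/498711 ≈ 2.0052e-6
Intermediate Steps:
K = 434283 (K = 211882 + 222401 = 434283)
1/(-4*(-16107) + K) = 1/(-4*(-16107) + 434283) = 1/(64428 + 434283) = 1/498711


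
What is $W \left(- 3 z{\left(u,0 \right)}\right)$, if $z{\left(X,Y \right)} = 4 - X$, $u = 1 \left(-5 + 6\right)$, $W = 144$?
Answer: $-1296$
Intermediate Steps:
$u = 1$ ($u = 1 \cdot 1 = 1$)
$W \left(- 3 z{\left(u,0 \right)}\right) = 144 \left(- 3 \left(4 - 1\right)\right) = 144 \left(\left(-3\right) 3\right) = 144 \left(-9\right) = -1296$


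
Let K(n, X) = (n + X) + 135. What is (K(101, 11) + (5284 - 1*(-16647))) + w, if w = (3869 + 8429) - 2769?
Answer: 31707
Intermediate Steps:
K(n, X) = 135 + X + n (K(n, X) = (X + n) + 135 = 135 + X + n)
w = 9529 (w = 12298 - 2769 = 9529)
(K(101, 11) + (5284 - 1*(-16647))) + w = ((135 + 11 + 101) + (5284 - 1*(-16647))) + 9529 = (247 + (5284 + 16647)) + 9529 = (247 + 21931) + 9529 = 22178 + 9529 = 31707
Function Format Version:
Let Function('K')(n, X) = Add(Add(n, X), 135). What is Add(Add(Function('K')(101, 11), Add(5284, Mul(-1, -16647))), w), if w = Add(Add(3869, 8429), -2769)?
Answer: 31707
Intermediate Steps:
Function('K')(n, X) = Add(135, X, n) (Function('K')(n, X) = Add(Add(X, n), 135) = Add(135, X, n))
w = 9529 (w = Add(12298, -2769) = 9529)
Add(Add(Function('K')(101, 11), Add(5284, Mul(-1, -16647))), w) = Add(Add(Add(135, 11, 101), Add(5284, Mul(-1, -16647))), 9529) = Add(Add(247, Add(5284, 16647)), 9529) = Add(Add(247, 21931), 9529) = Add(22178, 9529) = 31707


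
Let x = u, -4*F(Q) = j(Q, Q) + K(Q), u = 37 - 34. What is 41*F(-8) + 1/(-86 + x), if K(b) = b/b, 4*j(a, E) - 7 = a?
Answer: -10225/1328 ≈ -7.6995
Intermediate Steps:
j(a, E) = 7/4 + a/4
K(b) = 1
u = 3
F(Q) = -11/16 - Q/16 (F(Q) = -((7/4 + Q/4) + 1)/4 = -(11/4 + Q/4)/4 = -11/16 - Q/16)
x = 3
41*F(-8) + 1/(-86 + x) = 41*(-11/16 - 1/16*(-8)) + 1/(-86 + 3) = 41*(-11/16 + ½) + 1/(-83) = 41*(-3/16) - 1/83 = -123/16 - 1/83 = -10225/1328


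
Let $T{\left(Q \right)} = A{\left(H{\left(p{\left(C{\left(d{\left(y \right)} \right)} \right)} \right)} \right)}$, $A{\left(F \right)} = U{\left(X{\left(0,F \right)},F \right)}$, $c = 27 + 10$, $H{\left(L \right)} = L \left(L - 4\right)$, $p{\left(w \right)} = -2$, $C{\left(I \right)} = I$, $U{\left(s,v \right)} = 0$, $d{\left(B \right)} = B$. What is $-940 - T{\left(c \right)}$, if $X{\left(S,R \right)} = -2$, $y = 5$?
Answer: $-940$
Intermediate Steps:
$H{\left(L \right)} = L \left(-4 + L\right)$
$c = 37$
$A{\left(F \right)} = 0$
$T{\left(Q \right)} = 0$
$-940 - T{\left(c \right)} = -940 - 0 = -940 + 0 = -940$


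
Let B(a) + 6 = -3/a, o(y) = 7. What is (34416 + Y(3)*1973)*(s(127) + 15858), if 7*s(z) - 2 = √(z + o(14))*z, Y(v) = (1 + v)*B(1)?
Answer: -4064224896/7 - 4649724*√134/7 ≈ -5.8829e+8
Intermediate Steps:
B(a) = -6 - 3/a
Y(v) = -9 - 9*v (Y(v) = (1 + v)*(-6 - 3/1) = (1 + v)*(-6 - 3*1) = (1 + v)*(-6 - 3) = (1 + v)*(-9) = -9 - 9*v)
s(z) = 2/7 + z*√(7 + z)/7 (s(z) = 2/7 + (√(z + 7)*z)/7 = 2/7 + (√(7 + z)*z)/7 = 2/7 + (z*√(7 + z))/7 = 2/7 + z*√(7 + z)/7)
(34416 + Y(3)*1973)*(s(127) + 15858) = (34416 + (-9 - 9*3)*1973)*((2/7 + (⅐)*127*√(7 + 127)) + 15858) = (34416 + (-9 - 27)*1973)*((2/7 + (⅐)*127*√134) + 15858) = (34416 - 36*1973)*((2/7 + 127*√134/7) + 15858) = (34416 - 71028)*(111008/7 + 127*√134/7) = -36612*(111008/7 + 127*√134/7) = -4064224896/7 - 4649724*√134/7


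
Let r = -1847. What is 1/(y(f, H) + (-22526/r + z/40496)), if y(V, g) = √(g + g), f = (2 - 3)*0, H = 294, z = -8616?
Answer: -1047495174377002/38846708847046799 + 1223787768506744*√3/38846708847046799 ≈ 0.027600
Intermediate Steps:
f = 0 (f = -1*0 = 0)
y(V, g) = √2*√g (y(V, g) = √(2*g) = √2*√g)
1/(y(f, H) + (-22526/r + z/40496)) = 1/(√2*√294 + (-22526/(-1847) - 8616/40496)) = 1/(√2*(7*√6) + (-22526*(-1/1847) - 8616*1/40496)) = 1/(14*√3 + (22526/1847 - 1077/5062)) = 1/(14*√3 + 112037393/9349514) = 1/(112037393/9349514 + 14*√3)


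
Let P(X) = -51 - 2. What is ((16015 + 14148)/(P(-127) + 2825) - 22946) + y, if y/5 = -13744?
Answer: -36295427/396 ≈ -91655.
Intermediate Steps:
P(X) = -53
y = -68720 (y = 5*(-13744) = -68720)
((16015 + 14148)/(P(-127) + 2825) - 22946) + y = ((16015 + 14148)/(-53 + 2825) - 22946) - 68720 = (30163/2772 - 22946) - 68720 = (30163*(1/2772) - 22946) - 68720 = (4309/396 - 22946) - 68720 = -9082307/396 - 68720 = -36295427/396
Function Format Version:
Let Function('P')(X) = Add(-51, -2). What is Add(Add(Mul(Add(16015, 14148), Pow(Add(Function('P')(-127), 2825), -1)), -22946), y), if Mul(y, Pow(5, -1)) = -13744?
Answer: Rational(-36295427, 396) ≈ -91655.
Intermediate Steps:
Function('P')(X) = -53
y = -68720 (y = Mul(5, -13744) = -68720)
Add(Add(Mul(Add(16015, 14148), Pow(Add(Function('P')(-127), 2825), -1)), -22946), y) = Add(Add(Mul(Add(16015, 14148), Pow(Add(-53, 2825), -1)), -22946), -68720) = Add(Add(Mul(30163, Pow(2772, -1)), -22946), -68720) = Add(Add(Mul(30163, Rational(1, 2772)), -22946), -68720) = Add(Add(Rational(4309, 396), -22946), -68720) = Add(Rational(-9082307, 396), -68720) = Rational(-36295427, 396)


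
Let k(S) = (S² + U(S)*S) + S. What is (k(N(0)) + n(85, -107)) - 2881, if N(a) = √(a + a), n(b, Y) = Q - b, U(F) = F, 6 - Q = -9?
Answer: -2951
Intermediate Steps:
Q = 15 (Q = 6 - 1*(-9) = 6 + 9 = 15)
n(b, Y) = 15 - b
N(a) = √2*√a (N(a) = √(2*a) = √2*√a)
k(S) = S + 2*S² (k(S) = (S² + S*S) + S = (S² + S²) + S = 2*S² + S = S + 2*S²)
(k(N(0)) + n(85, -107)) - 2881 = ((√2*√0)*(1 + 2*(√2*√0)) + (15 - 1*85)) - 2881 = ((√2*0)*(1 + 2*(√2*0)) + (15 - 85)) - 2881 = (0*(1 + 2*0) - 70) - 2881 = (0*(1 + 0) - 70) - 2881 = (0*1 - 70) - 2881 = (0 - 70) - 2881 = -70 - 2881 = -2951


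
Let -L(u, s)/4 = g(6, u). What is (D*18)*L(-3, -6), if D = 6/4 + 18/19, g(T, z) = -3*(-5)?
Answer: -50220/19 ≈ -2643.2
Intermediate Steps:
g(T, z) = 15
L(u, s) = -60 (L(u, s) = -4*15 = -60)
D = 93/38 (D = 6*(¼) + 18*(1/19) = 3/2 + 18/19 = 93/38 ≈ 2.4474)
(D*18)*L(-3, -6) = ((93/38)*18)*(-60) = (837/19)*(-60) = -50220/19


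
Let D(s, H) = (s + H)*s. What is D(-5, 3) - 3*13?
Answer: -29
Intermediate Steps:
D(s, H) = s*(H + s) (D(s, H) = (H + s)*s = s*(H + s))
D(-5, 3) - 3*13 = -5*(3 - 5) - 3*13 = -5*(-2) - 39 = 10 - 39 = -29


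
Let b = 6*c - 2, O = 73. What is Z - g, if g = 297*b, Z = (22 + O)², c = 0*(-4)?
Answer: 9619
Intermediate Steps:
c = 0
b = -2 (b = 6*0 - 2 = 0 - 2 = -2)
Z = 9025 (Z = (22 + 73)² = 95² = 9025)
g = -594 (g = 297*(-2) = -594)
Z - g = 9025 - 1*(-594) = 9025 + 594 = 9619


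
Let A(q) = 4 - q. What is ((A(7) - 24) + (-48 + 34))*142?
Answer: -5822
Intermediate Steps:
((A(7) - 24) + (-48 + 34))*142 = (((4 - 1*7) - 24) + (-48 + 34))*142 = (((4 - 7) - 24) - 14)*142 = ((-3 - 24) - 14)*142 = (-27 - 14)*142 = -41*142 = -5822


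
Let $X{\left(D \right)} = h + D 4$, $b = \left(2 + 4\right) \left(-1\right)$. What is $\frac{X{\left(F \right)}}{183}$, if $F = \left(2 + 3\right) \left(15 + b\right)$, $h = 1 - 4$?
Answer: $\frac{59}{61} \approx 0.96721$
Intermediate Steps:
$b = -6$ ($b = 6 \left(-1\right) = -6$)
$h = -3$
$F = 45$ ($F = \left(2 + 3\right) \left(15 - 6\right) = 5 \cdot 9 = 45$)
$X{\left(D \right)} = -3 + 4 D$ ($X{\left(D \right)} = -3 + D 4 = -3 + 4 D$)
$\frac{X{\left(F \right)}}{183} = \frac{-3 + 4 \cdot 45}{183} = \left(-3 + 180\right) \frac{1}{183} = 177 \cdot \frac{1}{183} = \frac{59}{61}$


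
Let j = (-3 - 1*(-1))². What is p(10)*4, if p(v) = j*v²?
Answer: 1600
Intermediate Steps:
j = 4 (j = (-3 + 1)² = (-2)² = 4)
p(v) = 4*v²
p(10)*4 = (4*10²)*4 = (4*100)*4 = 400*4 = 1600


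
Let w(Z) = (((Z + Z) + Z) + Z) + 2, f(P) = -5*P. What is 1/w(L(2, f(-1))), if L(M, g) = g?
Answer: 1/22 ≈ 0.045455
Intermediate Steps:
w(Z) = 2 + 4*Z (w(Z) = ((2*Z + Z) + Z) + 2 = (3*Z + Z) + 2 = 4*Z + 2 = 2 + 4*Z)
1/w(L(2, f(-1))) = 1/(2 + 4*(-5*(-1))) = 1/(2 + 4*5) = 1/(2 + 20) = 1/22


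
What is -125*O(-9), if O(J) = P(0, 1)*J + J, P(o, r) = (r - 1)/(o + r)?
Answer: 1125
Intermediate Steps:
P(o, r) = (-1 + r)/(o + r)
O(J) = J (O(J) = ((-1 + 1)/(0 + 1))*J + J = (0/1)*J + J = (1*0)*J + J = 0*J + J = 0 + J = J)
-125*O(-9) = -125*(-9) = 1125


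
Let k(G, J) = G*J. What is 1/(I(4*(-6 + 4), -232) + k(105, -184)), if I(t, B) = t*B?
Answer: -1/17464 ≈ -5.7261e-5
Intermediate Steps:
I(t, B) = B*t
1/(I(4*(-6 + 4), -232) + k(105, -184)) = 1/(-928*(-6 + 4) + 105*(-184)) = 1/(-928*(-2) - 19320) = 1/(-232*(-8) - 19320) = 1/(1856 - 19320) = 1/(-17464) = -1/17464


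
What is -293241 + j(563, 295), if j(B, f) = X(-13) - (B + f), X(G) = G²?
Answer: -293930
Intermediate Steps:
j(B, f) = 169 - B - f (j(B, f) = (-13)² - (B + f) = 169 + (-B - f) = 169 - B - f)
-293241 + j(563, 295) = -293241 + (169 - 1*563 - 1*295) = -293241 + (169 - 563 - 295) = -293241 - 689 = -293930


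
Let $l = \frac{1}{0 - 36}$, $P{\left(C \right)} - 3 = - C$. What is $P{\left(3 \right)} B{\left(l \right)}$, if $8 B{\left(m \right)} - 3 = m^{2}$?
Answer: $0$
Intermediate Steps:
$P{\left(C \right)} = 3 - C$
$l = - \frac{1}{36}$ ($l = \frac{1}{-36} = - \frac{1}{36} \approx -0.027778$)
$B{\left(m \right)} = \frac{3}{8} + \frac{m^{2}}{8}$
$P{\left(3 \right)} B{\left(l \right)} = \left(3 - 3\right) \left(\frac{3}{8} + \frac{\left(- \frac{1}{36}\right)^{2}}{8}\right) = \left(3 - 3\right) \left(\frac{3}{8} + \frac{1}{8} \cdot \frac{1}{1296}\right) = 0 \left(\frac{3}{8} + \frac{1}{10368}\right) = 0 \cdot \frac{3889}{10368} = 0$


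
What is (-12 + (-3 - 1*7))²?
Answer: 484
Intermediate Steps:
(-12 + (-3 - 1*7))² = (-12 + (-3 - 7))² = (-12 - 10)² = (-22)² = 484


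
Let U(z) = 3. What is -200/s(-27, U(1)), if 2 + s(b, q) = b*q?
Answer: 200/83 ≈ 2.4096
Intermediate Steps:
s(b, q) = -2 + b*q
-200/s(-27, U(1)) = -200/(-2 - 27*3) = -200/(-2 - 81) = -200/(-83) = -200*(-1/83) = 200/83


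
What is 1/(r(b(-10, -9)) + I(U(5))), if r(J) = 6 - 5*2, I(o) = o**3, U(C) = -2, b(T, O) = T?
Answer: -1/12 ≈ -0.083333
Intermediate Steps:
r(J) = -4 (r(J) = 6 - 10 = -4)
1/(r(b(-10, -9)) + I(U(5))) = 1/(-4 + (-2)**3) = 1/(-4 - 8) = 1/(-12) = -1/12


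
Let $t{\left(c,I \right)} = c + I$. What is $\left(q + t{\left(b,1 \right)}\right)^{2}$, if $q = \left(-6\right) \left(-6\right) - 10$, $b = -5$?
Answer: $484$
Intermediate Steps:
$t{\left(c,I \right)} = I + c$
$q = 26$ ($q = 36 - 10 = 26$)
$\left(q + t{\left(b,1 \right)}\right)^{2} = \left(26 + \left(1 - 5\right)\right)^{2} = \left(26 - 4\right)^{2} = 22^{2} = 484$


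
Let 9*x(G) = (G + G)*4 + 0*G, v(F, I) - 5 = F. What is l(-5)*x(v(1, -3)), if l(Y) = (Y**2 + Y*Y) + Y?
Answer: 240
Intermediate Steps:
v(F, I) = 5 + F
l(Y) = Y + 2*Y**2 (l(Y) = (Y**2 + Y**2) + Y = 2*Y**2 + Y = Y + 2*Y**2)
x(G) = 8*G/9 (x(G) = ((G + G)*4 + 0*G)/9 = ((2*G)*4 + 0)/9 = (8*G + 0)/9 = (8*G)/9 = 8*G/9)
l(-5)*x(v(1, -3)) = (-5*(1 + 2*(-5)))*(8*(5 + 1)/9) = (-5*(1 - 10))*((8/9)*6) = -5*(-9)*(16/3) = 45*(16/3) = 240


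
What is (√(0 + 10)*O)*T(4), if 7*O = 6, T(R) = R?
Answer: 24*√10/7 ≈ 10.842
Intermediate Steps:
O = 6/7 (O = (⅐)*6 = 6/7 ≈ 0.85714)
(√(0 + 10)*O)*T(4) = (√(0 + 10)*(6/7))*4 = (√10*(6/7))*4 = (6*√10/7)*4 = 24*√10/7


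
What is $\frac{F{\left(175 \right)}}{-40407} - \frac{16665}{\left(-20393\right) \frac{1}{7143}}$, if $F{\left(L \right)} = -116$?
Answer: $\frac{4809974670253}{824019951} \approx 5837.2$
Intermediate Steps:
$\frac{F{\left(175 \right)}}{-40407} - \frac{16665}{\left(-20393\right) \frac{1}{7143}} = - \frac{116}{-40407} - \frac{16665}{\left(-20393\right) \frac{1}{7143}} = \left(-116\right) \left(- \frac{1}{40407}\right) - \frac{16665}{\left(-20393\right) \frac{1}{7143}} = \frac{116}{40407} - \frac{16665}{- \frac{20393}{7143}} = \frac{116}{40407} - - \frac{119038095}{20393} = \frac{116}{40407} + \frac{119038095}{20393} = \frac{4809974670253}{824019951}$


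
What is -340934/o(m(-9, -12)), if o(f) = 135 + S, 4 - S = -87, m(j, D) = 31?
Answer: -170467/113 ≈ -1508.6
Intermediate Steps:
S = 91 (S = 4 - 1*(-87) = 4 + 87 = 91)
o(f) = 226 (o(f) = 135 + 91 = 226)
-340934/o(m(-9, -12)) = -340934/226 = -340934*1/226 = -170467/113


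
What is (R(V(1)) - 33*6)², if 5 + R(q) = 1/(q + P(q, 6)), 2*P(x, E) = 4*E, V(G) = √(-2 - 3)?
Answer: 10*(-572318*I + 98861*√5)/(-139*I + 24*√5) ≈ 41176.0 + 6.0905*I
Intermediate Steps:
V(G) = I*√5 (V(G) = √(-5) = I*√5)
P(x, E) = 2*E (P(x, E) = (4*E)/2 = 2*E)
R(q) = -5 + 1/(12 + q) (R(q) = -5 + 1/(q + 2*6) = -5 + 1/(q + 12) = -5 + 1/(12 + q))
(R(V(1)) - 33*6)² = ((-59 - 5*I*√5)/(12 + I*√5) - 33*6)² = ((-59 - 5*I*√5)/(12 + I*√5) - 198)² = (-198 + (-59 - 5*I*√5)/(12 + I*√5))²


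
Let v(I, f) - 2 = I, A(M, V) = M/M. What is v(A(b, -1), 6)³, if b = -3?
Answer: 27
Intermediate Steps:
A(M, V) = 1
v(I, f) = 2 + I
v(A(b, -1), 6)³ = (2 + 1)³ = 3³ = 27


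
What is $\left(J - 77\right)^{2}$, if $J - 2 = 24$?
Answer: $2601$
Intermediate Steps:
$J = 26$ ($J = 2 + 24 = 26$)
$\left(J - 77\right)^{2} = \left(26 - 77\right)^{2} = \left(-51\right)^{2} = 2601$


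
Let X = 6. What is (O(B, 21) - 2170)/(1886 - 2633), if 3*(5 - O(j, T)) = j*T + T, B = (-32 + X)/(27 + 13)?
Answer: 43349/14940 ≈ 2.9015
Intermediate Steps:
B = -13/20 (B = (-32 + 6)/(27 + 13) = -26/40 = -26*1/40 = -13/20 ≈ -0.65000)
O(j, T) = 5 - T/3 - T*j/3 (O(j, T) = 5 - (j*T + T)/3 = 5 - (T*j + T)/3 = 5 - (T + T*j)/3 = 5 + (-T/3 - T*j/3) = 5 - T/3 - T*j/3)
(O(B, 21) - 2170)/(1886 - 2633) = ((5 - ⅓*21 - ⅓*21*(-13/20)) - 2170)/(1886 - 2633) = ((5 - 7 + 91/20) - 2170)/(-747) = (51/20 - 2170)*(-1/747) = -43349/20*(-1/747) = 43349/14940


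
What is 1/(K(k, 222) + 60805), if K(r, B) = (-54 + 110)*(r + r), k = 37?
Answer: 1/64949 ≈ 1.5397e-5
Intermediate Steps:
K(r, B) = 112*r (K(r, B) = 56*(2*r) = 112*r)
1/(K(k, 222) + 60805) = 1/(112*37 + 60805) = 1/(4144 + 60805) = 1/64949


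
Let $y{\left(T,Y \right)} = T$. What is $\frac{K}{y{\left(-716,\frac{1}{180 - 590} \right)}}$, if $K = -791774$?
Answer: $\frac{395887}{358} \approx 1105.8$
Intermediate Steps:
$\frac{K}{y{\left(-716,\frac{1}{180 - 590} \right)}} = - \frac{791774}{-716} = \left(-791774\right) \left(- \frac{1}{716}\right) = \frac{395887}{358}$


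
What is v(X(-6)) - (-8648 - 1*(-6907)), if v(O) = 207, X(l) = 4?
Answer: 1948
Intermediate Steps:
v(X(-6)) - (-8648 - 1*(-6907)) = 207 - (-8648 - 1*(-6907)) = 207 - (-8648 + 6907) = 207 - 1*(-1741) = 207 + 1741 = 1948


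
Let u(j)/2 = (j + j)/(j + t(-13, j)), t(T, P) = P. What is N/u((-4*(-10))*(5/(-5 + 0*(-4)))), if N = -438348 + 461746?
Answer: 11699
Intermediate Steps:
N = 23398
u(j) = 2 (u(j) = 2*((j + j)/(j + j)) = 2*((2*j)/((2*j))) = 2*((2*j)*(1/(2*j))) = 2*1 = 2)
N/u((-4*(-10))*(5/(-5 + 0*(-4)))) = 23398/2 = 23398*(½) = 11699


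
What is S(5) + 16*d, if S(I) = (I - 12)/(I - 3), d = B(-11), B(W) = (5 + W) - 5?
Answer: -359/2 ≈ -179.50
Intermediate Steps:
B(W) = W
d = -11
S(I) = (-12 + I)/(-3 + I)
S(5) + 16*d = (-12 + 5)/(-3 + 5) + 16*(-11) = -7/2 - 176 = -359/2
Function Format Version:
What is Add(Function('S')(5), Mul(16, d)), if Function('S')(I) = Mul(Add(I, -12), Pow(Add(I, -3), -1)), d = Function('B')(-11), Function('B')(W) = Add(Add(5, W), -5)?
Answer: Rational(-359, 2) ≈ -179.50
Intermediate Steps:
Function('B')(W) = W
d = -11
Function('S')(I) = Mul(Pow(Add(-3, I), -1), Add(-12, I)) (Function('S')(I) = Mul(Add(-12, I), Pow(Add(-3, I), -1)) = Mul(Pow(Add(-3, I), -1), Add(-12, I)))
Add(Function('S')(5), Mul(16, d)) = Add(Mul(Pow(Add(-3, 5), -1), Add(-12, 5)), Mul(16, -11)) = Add(Mul(Pow(2, -1), -7), -176) = Add(Mul(Rational(1, 2), -7), -176) = Add(Rational(-7, 2), -176) = Rational(-359, 2)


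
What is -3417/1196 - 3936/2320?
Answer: -789681/173420 ≈ -4.5536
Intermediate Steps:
-3417/1196 - 3936/2320 = -3417*1/1196 - 3936*1/2320 = -3417/1196 - 246/145 = -789681/173420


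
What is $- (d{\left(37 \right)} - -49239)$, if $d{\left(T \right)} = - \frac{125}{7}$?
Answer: $- \frac{344548}{7} \approx -49221.0$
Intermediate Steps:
$d{\left(T \right)} = - \frac{125}{7}$ ($d{\left(T \right)} = \left(-125\right) \frac{1}{7} = - \frac{125}{7}$)
$- (d{\left(37 \right)} - -49239) = - (- \frac{125}{7} - -49239) = - (- \frac{125}{7} + 49239) = \left(-1\right) \frac{344548}{7} = - \frac{344548}{7}$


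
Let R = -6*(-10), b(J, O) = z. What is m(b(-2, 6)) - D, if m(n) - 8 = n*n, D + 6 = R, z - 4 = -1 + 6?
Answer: 35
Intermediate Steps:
z = 9 (z = 4 + (-1 + 6) = 4 + 5 = 9)
b(J, O) = 9
R = 60
D = 54 (D = -6 + 60 = 54)
m(n) = 8 + n² (m(n) = 8 + n*n = 8 + n²)
m(b(-2, 6)) - D = (8 + 9²) - 1*54 = (8 + 81) - 54 = 89 - 54 = 35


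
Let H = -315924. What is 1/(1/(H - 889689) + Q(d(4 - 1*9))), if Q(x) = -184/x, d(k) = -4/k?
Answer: -1205613/277290991 ≈ -0.0043478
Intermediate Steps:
1/(1/(H - 889689) + Q(d(4 - 1*9))) = 1/(1/(-315924 - 889689) - 184/((-4/(4 - 1*9)))) = 1/(1/(-1205613) - 184/((-4/(4 - 9)))) = 1/(-1/1205613 - 184/((-4/(-5)))) = 1/(-1/1205613 - 184/((-4*(-⅕)))) = 1/(-1/1205613 - 184/⅘) = 1/(-1/1205613 - 184*5/4) = 1/(-1/1205613 - 230) = 1/(-277290991/1205613) = -1205613/277290991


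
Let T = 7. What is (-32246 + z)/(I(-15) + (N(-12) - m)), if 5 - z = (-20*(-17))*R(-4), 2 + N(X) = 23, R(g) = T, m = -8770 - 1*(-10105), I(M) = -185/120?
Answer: 830904/31573 ≈ 26.317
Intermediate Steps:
I(M) = -37/24 (I(M) = -185*1/120 = -37/24)
m = 1335 (m = -8770 + 10105 = 1335)
R(g) = 7
N(X) = 21 (N(X) = -2 + 23 = 21)
z = -2375 (z = 5 - (-20*(-17))*7 = 5 - 340*7 = 5 - 1*2380 = 5 - 2380 = -2375)
(-32246 + z)/(I(-15) + (N(-12) - m)) = (-32246 - 2375)/(-37/24 + (21 - 1*1335)) = -34621/(-37/24 + (21 - 1335)) = -34621/(-37/24 - 1314) = -34621/(-31573/24) = -34621*(-24/31573) = 830904/31573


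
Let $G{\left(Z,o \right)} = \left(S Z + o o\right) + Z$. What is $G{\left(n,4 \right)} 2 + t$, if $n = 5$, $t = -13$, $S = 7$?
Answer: $99$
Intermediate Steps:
$G{\left(Z,o \right)} = o^{2} + 8 Z$ ($G{\left(Z,o \right)} = \left(7 Z + o o\right) + Z = \left(7 Z + o^{2}\right) + Z = \left(o^{2} + 7 Z\right) + Z = o^{2} + 8 Z$)
$G{\left(n,4 \right)} 2 + t = \left(4^{2} + 8 \cdot 5\right) 2 - 13 = \left(16 + 40\right) 2 - 13 = 56 \cdot 2 - 13 = 112 - 13 = 99$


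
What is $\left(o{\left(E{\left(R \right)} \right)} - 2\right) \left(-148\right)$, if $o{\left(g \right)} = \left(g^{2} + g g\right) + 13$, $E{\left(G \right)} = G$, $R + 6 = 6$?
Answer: $-1628$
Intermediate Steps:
$R = 0$ ($R = -6 + 6 = 0$)
$o{\left(g \right)} = 13 + 2 g^{2}$ ($o{\left(g \right)} = \left(g^{2} + g^{2}\right) + 13 = 2 g^{2} + 13 = 13 + 2 g^{2}$)
$\left(o{\left(E{\left(R \right)} \right)} - 2\right) \left(-148\right) = \left(\left(13 + 2 \cdot 0^{2}\right) - 2\right) \left(-148\right) = \left(\left(13 + 2 \cdot 0\right) - 2\right) \left(-148\right) = \left(\left(13 + 0\right) - 2\right) \left(-148\right) = \left(13 - 2\right) \left(-148\right) = 11 \left(-148\right) = -1628$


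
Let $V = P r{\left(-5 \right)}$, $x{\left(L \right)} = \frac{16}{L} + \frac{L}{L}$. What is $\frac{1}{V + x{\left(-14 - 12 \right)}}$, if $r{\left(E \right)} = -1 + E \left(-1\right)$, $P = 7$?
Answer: $\frac{13}{369} \approx 0.03523$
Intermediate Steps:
$r{\left(E \right)} = -1 - E$
$x{\left(L \right)} = 1 + \frac{16}{L}$ ($x{\left(L \right)} = \frac{16}{L} + 1 = 1 + \frac{16}{L}$)
$V = 28$ ($V = 7 \left(-1 - -5\right) = 7 \left(-1 + 5\right) = 7 \cdot 4 = 28$)
$\frac{1}{V + x{\left(-14 - 12 \right)}} = \frac{1}{28 + \frac{16 - 26}{-14 - 12}} = \frac{1}{28 + \frac{16 - 26}{-26}} = \frac{1}{28 - - \frac{5}{13}} = \frac{1}{28 + \frac{5}{13}} = \frac{1}{\frac{369}{13}} = \frac{13}{369}$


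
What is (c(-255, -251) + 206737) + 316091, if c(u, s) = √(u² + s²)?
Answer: 522828 + √128026 ≈ 5.2319e+5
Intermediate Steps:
c(u, s) = √(s² + u²)
(c(-255, -251) + 206737) + 316091 = (√((-251)² + (-255)²) + 206737) + 316091 = (√(63001 + 65025) + 206737) + 316091 = (√128026 + 206737) + 316091 = (206737 + √128026) + 316091 = 522828 + √128026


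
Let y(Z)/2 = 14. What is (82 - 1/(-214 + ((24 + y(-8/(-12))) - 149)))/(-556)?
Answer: -25503/172916 ≈ -0.14749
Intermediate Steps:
y(Z) = 28 (y(Z) = 2*14 = 28)
(82 - 1/(-214 + ((24 + y(-8/(-12))) - 149)))/(-556) = (82 - 1/(-214 + ((24 + 28) - 149)))/(-556) = (82 - 1/(-214 + (52 - 149)))*(-1/556) = (82 - 1/(-214 - 97))*(-1/556) = (82 - 1/(-311))*(-1/556) = (82 - 1*(-1/311))*(-1/556) = (82 + 1/311)*(-1/556) = (25503/311)*(-1/556) = -25503/172916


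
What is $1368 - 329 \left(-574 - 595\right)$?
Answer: $385969$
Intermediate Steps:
$1368 - 329 \left(-574 - 595\right) = 1368 - -384601 = 1368 + 384601 = 385969$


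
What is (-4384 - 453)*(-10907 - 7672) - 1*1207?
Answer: 89865416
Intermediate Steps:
(-4384 - 453)*(-10907 - 7672) - 1*1207 = -4837*(-18579) - 1207 = 89866623 - 1207 = 89865416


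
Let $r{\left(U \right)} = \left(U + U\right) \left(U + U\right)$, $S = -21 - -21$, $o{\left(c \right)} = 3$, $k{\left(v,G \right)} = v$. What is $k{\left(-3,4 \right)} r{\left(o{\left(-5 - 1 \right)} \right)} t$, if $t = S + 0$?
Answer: $0$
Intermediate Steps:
$S = 0$ ($S = -21 + 21 = 0$)
$r{\left(U \right)} = 4 U^{2}$ ($r{\left(U \right)} = 2 U 2 U = 4 U^{2}$)
$t = 0$ ($t = 0 + 0 = 0$)
$k{\left(-3,4 \right)} r{\left(o{\left(-5 - 1 \right)} \right)} t = - 3 \cdot 4 \cdot 3^{2} \cdot 0 = - 3 \cdot 4 \cdot 9 \cdot 0 = \left(-3\right) 36 \cdot 0 = \left(-108\right) 0 = 0$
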